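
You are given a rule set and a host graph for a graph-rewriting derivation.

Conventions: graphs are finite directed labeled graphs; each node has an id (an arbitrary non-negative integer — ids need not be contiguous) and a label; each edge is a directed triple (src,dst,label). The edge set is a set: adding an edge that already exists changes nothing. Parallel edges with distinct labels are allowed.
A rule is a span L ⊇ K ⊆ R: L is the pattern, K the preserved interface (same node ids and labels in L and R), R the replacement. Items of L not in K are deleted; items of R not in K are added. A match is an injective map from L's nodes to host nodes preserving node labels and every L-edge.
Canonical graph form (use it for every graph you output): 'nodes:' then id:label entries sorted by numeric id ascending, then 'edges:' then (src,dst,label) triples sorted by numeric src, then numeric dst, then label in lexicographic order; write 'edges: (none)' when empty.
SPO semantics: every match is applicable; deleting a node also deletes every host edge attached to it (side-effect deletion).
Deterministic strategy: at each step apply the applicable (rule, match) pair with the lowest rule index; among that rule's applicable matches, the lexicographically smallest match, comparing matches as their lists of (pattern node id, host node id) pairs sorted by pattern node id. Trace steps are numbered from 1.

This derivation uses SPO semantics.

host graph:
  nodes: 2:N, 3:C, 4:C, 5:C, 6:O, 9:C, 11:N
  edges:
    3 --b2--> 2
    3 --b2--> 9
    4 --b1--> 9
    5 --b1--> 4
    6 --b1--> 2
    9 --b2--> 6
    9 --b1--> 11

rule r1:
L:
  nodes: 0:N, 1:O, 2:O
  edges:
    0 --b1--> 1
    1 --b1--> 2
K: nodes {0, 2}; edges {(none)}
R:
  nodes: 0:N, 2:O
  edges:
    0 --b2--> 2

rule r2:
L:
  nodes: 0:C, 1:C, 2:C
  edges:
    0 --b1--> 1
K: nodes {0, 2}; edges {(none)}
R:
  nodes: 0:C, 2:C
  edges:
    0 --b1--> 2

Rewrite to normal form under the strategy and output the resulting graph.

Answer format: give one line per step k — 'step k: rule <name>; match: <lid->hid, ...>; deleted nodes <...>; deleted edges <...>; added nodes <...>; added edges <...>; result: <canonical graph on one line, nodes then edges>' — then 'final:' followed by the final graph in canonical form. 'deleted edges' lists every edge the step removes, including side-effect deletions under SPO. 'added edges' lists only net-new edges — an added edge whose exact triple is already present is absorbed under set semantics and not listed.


step 1: rule r2; match: 0->4, 1->9, 2->3; deleted nodes 9; deleted edges (3,9,b2); (4,9,b1); (9,6,b2); (9,11,b1); added nodes (none); added edges (4,3,b1); result: nodes: 2:N, 3:C, 4:C, 5:C, 6:O, 11:N edges: (3,2,b2); (4,3,b1); (5,4,b1); (6,2,b1)
step 2: rule r2; match: 0->4, 1->3, 2->5; deleted nodes 3; deleted edges (3,2,b2); (4,3,b1); added nodes (none); added edges (4,5,b1); result: nodes: 2:N, 4:C, 5:C, 6:O, 11:N edges: (4,5,b1); (5,4,b1); (6,2,b1)
final:
nodes: 2:N, 4:C, 5:C, 6:O, 11:N
edges: (4,5,b1); (5,4,b1); (6,2,b1)


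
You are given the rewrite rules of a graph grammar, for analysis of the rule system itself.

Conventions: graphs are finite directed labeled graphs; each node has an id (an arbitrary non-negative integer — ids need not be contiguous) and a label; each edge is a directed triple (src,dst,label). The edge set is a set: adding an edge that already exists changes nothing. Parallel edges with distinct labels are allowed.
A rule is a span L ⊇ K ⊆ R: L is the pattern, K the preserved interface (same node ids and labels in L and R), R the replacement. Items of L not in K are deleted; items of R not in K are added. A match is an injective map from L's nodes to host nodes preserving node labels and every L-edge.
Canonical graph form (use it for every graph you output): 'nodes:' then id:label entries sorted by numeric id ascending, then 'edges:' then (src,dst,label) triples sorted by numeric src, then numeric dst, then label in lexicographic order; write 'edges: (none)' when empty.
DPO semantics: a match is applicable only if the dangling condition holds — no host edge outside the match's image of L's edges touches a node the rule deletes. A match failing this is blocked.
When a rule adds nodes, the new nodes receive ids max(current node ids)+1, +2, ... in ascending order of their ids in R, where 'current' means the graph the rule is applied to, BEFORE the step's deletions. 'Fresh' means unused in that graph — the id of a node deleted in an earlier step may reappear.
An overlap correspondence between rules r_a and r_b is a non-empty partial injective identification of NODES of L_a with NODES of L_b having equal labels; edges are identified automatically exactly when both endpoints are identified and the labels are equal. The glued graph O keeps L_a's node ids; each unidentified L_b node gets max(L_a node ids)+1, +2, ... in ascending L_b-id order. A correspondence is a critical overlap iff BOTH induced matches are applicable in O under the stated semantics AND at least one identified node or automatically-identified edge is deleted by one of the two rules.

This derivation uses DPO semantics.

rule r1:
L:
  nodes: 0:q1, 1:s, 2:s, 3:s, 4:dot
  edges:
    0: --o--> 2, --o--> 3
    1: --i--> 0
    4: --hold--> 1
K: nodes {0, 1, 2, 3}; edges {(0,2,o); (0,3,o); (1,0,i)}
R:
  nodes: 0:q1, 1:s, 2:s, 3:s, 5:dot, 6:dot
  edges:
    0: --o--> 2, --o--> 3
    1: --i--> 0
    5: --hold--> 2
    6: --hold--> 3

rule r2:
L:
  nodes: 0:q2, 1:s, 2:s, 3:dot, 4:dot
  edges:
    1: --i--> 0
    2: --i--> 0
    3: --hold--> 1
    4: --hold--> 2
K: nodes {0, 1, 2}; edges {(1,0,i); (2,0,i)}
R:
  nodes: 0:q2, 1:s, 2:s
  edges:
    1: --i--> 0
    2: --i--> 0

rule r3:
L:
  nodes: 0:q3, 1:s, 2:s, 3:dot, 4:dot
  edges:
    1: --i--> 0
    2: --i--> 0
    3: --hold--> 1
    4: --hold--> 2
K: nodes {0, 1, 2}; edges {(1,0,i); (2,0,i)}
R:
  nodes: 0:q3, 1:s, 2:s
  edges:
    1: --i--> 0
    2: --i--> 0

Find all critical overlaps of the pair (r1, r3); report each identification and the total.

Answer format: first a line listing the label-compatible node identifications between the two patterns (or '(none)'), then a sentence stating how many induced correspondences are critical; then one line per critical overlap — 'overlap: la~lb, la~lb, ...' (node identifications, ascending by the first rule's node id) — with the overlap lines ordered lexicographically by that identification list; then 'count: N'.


label-compatible node identifications between L(r1) and L(r3): 1~1, 1~2, 2~1, 2~2, 3~1, 3~2, 4~3, 4~4
6 of the induced correspondences are critical overlaps of r1 and r3.
overlap: 1~1, 2~2, 4~3
overlap: 1~1, 3~2, 4~3
overlap: 1~1, 4~3
overlap: 1~2, 2~1, 4~4
overlap: 1~2, 3~1, 4~4
overlap: 1~2, 4~4
count: 6


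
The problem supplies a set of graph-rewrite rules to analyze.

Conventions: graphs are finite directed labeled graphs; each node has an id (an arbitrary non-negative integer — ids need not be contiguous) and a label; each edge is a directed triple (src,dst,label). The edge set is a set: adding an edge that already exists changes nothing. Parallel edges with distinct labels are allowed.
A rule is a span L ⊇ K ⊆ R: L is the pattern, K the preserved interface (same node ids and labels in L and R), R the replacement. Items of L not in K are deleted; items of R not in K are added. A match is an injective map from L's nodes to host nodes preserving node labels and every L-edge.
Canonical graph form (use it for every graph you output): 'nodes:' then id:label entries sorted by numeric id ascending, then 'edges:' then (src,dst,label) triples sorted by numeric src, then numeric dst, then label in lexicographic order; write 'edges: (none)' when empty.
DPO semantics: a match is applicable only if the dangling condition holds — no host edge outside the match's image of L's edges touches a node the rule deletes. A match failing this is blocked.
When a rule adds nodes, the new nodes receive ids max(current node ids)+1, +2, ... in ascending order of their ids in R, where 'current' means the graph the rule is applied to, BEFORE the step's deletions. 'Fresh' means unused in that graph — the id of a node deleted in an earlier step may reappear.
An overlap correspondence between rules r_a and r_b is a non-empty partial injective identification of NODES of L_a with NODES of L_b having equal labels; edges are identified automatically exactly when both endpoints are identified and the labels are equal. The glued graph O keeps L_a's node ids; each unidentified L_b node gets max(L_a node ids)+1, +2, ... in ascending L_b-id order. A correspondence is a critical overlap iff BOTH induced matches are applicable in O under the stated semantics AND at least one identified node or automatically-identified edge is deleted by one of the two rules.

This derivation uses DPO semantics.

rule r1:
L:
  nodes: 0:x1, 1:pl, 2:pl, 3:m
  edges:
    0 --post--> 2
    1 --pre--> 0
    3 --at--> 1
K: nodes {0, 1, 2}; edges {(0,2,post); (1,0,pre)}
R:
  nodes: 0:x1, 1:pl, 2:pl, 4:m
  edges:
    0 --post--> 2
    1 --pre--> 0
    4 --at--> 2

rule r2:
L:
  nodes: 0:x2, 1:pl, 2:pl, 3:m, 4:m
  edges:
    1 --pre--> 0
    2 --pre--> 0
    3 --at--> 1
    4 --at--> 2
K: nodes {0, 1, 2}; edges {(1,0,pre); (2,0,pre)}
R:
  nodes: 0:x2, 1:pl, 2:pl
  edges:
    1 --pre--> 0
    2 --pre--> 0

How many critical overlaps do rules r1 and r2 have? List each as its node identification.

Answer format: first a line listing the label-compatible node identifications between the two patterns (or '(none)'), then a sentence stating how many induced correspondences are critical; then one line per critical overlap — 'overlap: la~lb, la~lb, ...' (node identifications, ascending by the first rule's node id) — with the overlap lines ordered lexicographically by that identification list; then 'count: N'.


label-compatible node identifications between L(r1) and L(r2): 1~1, 1~2, 2~1, 2~2, 3~3, 3~4
4 of the induced correspondences are critical overlaps of r1 and r2.
overlap: 1~1, 2~2, 3~3
overlap: 1~1, 3~3
overlap: 1~2, 2~1, 3~4
overlap: 1~2, 3~4
count: 4


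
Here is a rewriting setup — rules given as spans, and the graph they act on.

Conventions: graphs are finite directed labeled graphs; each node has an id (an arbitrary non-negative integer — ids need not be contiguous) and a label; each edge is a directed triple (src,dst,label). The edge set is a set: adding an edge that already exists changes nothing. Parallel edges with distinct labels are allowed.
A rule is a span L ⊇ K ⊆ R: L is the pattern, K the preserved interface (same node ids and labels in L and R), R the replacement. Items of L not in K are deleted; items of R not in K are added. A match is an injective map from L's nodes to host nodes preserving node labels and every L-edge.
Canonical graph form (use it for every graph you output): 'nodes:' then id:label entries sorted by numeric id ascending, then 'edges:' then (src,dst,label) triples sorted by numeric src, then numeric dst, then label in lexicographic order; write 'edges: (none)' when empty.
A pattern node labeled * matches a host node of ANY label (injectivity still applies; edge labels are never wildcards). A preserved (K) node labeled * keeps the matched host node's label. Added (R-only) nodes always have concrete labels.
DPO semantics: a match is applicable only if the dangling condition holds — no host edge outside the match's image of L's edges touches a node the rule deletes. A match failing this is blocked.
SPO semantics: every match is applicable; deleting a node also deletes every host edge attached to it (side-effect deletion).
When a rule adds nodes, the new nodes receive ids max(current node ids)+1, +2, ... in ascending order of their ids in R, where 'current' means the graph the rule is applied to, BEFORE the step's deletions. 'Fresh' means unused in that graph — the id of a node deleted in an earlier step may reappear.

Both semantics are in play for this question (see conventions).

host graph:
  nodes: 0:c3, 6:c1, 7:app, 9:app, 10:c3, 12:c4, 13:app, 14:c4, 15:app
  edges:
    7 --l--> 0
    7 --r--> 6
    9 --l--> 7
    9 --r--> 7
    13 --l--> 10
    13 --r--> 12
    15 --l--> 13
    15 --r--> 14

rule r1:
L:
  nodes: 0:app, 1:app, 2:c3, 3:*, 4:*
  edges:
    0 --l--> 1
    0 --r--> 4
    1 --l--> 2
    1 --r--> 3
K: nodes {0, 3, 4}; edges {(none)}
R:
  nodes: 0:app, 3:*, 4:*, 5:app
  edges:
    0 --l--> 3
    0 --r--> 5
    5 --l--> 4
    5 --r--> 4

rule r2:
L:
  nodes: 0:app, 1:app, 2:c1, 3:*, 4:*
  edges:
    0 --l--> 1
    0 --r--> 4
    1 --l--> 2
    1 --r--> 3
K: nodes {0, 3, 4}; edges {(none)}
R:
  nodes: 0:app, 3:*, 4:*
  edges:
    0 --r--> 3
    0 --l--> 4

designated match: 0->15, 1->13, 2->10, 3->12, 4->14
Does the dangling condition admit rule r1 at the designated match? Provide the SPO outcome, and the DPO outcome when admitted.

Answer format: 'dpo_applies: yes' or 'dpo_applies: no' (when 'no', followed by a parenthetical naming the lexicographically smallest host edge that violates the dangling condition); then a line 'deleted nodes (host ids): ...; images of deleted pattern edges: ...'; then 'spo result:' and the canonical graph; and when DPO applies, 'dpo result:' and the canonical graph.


dpo_applies: yes
deleted nodes (host ids): 10, 13; images of deleted pattern edges: (13,10,l); (13,12,r); (15,13,l); (15,14,r)
spo result:
nodes: 0:c3, 6:c1, 7:app, 9:app, 12:c4, 14:c4, 15:app, 16:app
edges: (7,0,l); (7,6,r); (9,7,l); (9,7,r); (15,12,l); (15,16,r); (16,14,l); (16,14,r)
dpo result:
nodes: 0:c3, 6:c1, 7:app, 9:app, 12:c4, 14:c4, 15:app, 16:app
edges: (7,0,l); (7,6,r); (9,7,l); (9,7,r); (15,12,l); (15,16,r); (16,14,l); (16,14,r)


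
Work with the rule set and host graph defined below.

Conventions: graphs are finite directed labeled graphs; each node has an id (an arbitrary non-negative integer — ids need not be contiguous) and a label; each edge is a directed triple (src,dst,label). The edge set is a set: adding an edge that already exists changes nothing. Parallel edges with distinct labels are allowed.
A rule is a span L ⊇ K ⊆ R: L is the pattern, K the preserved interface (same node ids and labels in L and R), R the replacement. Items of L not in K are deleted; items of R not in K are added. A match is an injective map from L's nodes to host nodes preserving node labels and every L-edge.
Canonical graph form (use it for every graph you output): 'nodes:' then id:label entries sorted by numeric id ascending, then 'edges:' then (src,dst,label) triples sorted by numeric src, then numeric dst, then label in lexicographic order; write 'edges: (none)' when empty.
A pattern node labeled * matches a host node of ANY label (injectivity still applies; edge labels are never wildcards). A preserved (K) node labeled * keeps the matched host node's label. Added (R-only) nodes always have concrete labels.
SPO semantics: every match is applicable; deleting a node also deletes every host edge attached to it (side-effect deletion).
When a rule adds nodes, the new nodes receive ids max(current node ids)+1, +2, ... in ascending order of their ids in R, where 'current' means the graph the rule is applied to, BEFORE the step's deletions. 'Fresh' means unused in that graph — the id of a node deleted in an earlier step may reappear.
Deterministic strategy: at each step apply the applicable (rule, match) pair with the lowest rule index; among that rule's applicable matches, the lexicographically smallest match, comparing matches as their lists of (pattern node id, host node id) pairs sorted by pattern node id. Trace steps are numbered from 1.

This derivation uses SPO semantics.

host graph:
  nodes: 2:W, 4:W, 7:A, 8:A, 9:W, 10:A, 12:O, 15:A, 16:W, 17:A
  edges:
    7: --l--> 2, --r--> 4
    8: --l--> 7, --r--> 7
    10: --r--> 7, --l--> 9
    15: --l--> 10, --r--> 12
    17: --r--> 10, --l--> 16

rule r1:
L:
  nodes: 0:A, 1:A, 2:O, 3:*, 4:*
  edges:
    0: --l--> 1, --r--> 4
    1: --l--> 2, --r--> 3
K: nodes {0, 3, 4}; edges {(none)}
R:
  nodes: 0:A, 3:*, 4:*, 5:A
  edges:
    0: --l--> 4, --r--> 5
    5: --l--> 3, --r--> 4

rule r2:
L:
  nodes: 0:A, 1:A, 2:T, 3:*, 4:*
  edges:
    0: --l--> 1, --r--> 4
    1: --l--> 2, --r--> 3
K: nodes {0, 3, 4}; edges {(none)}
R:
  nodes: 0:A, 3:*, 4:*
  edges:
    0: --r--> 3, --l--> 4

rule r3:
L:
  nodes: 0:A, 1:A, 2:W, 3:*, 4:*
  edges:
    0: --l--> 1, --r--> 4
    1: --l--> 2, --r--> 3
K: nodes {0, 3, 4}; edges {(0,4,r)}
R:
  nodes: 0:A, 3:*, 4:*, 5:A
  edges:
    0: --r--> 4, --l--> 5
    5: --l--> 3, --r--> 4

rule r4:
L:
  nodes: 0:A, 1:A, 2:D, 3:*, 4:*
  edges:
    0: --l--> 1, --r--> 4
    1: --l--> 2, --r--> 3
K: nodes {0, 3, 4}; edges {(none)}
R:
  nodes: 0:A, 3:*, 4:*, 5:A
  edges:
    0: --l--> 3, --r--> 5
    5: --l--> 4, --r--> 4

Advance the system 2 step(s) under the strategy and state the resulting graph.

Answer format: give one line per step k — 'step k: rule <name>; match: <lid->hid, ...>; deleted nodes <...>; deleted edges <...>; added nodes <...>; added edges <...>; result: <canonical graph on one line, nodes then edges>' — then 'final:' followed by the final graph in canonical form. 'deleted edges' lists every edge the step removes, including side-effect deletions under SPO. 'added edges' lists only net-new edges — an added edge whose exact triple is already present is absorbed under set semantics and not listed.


step 1: rule r3; match: 0->15, 1->10, 2->9, 3->7, 4->12; deleted nodes 9, 10; deleted edges (10,7,r); (10,9,l); (15,10,l); (17,10,r); added nodes 18; added edges (15,18,l); (18,7,l); (18,12,r); result: nodes: 2:W, 4:W, 7:A, 8:A, 12:O, 15:A, 16:W, 17:A, 18:A edges: (7,2,l); (7,4,r); (8,7,l); (8,7,r); (15,12,r); (15,18,l); (17,16,l); (18,7,l); (18,12,r)
step 2: rule r3; match: 0->18, 1->7, 2->2, 3->4, 4->12; deleted nodes 2, 7; deleted edges (7,2,l); (7,4,r); (8,7,l); (8,7,r); (18,7,l); added nodes 19; added edges (18,19,l); (19,4,l); (19,12,r); result: nodes: 4:W, 8:A, 12:O, 15:A, 16:W, 17:A, 18:A, 19:A edges: (15,12,r); (15,18,l); (17,16,l); (18,12,r); (18,19,l); (19,4,l); (19,12,r)
final:
nodes: 4:W, 8:A, 12:O, 15:A, 16:W, 17:A, 18:A, 19:A
edges: (15,12,r); (15,18,l); (17,16,l); (18,12,r); (18,19,l); (19,4,l); (19,12,r)


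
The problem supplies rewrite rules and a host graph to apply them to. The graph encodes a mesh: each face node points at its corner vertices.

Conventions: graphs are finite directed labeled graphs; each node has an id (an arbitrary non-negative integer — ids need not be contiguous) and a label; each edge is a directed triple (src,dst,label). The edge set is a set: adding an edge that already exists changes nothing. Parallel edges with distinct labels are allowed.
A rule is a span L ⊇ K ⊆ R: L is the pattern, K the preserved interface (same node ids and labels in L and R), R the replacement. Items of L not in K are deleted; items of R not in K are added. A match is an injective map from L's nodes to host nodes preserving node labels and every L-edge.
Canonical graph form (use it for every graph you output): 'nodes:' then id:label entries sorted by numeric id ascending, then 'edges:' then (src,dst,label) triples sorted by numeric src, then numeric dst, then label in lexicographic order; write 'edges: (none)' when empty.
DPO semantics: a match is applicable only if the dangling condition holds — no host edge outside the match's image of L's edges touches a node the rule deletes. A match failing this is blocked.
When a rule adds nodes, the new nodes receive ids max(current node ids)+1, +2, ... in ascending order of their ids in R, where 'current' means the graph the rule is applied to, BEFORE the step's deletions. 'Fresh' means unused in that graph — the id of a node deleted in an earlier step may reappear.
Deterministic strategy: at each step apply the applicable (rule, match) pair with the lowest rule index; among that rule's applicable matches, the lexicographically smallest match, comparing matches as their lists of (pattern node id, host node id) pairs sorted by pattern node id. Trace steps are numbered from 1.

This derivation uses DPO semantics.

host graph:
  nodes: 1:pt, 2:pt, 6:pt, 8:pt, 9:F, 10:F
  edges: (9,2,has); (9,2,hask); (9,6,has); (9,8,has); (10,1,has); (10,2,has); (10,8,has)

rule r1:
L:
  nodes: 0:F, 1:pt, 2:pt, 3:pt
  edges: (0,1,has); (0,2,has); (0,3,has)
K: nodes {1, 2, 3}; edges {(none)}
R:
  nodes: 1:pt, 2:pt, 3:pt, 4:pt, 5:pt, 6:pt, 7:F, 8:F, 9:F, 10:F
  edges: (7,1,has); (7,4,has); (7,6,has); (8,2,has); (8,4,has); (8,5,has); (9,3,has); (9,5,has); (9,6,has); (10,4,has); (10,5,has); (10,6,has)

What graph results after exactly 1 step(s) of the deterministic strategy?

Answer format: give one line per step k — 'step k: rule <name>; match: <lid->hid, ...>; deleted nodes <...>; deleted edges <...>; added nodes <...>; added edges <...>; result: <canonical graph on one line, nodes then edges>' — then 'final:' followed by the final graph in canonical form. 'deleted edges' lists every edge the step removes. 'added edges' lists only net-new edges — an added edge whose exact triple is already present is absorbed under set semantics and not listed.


step 1: rule r1; match: 0->10, 1->1, 2->2, 3->8; deleted nodes 10; deleted edges (10,1,has); (10,2,has); (10,8,has); added nodes 11, 12, 13, 14, 15, 16, 17; added edges (14,1,has); (14,11,has); (14,13,has); (15,2,has); (15,11,has); (15,12,has); (16,8,has); (16,12,has); (16,13,has); (17,11,has); (17,12,has); (17,13,has); result: nodes: 1:pt, 2:pt, 6:pt, 8:pt, 9:F, 11:pt, 12:pt, 13:pt, 14:F, 15:F, 16:F, 17:F edges: (9,2,has); (9,2,hask); (9,6,has); (9,8,has); (14,1,has); (14,11,has); (14,13,has); (15,2,has); (15,11,has); (15,12,has); (16,8,has); (16,12,has); (16,13,has); (17,11,has); (17,12,has); (17,13,has)
final:
nodes: 1:pt, 2:pt, 6:pt, 8:pt, 9:F, 11:pt, 12:pt, 13:pt, 14:F, 15:F, 16:F, 17:F
edges: (9,2,has); (9,2,hask); (9,6,has); (9,8,has); (14,1,has); (14,11,has); (14,13,has); (15,2,has); (15,11,has); (15,12,has); (16,8,has); (16,12,has); (16,13,has); (17,11,has); (17,12,has); (17,13,has)


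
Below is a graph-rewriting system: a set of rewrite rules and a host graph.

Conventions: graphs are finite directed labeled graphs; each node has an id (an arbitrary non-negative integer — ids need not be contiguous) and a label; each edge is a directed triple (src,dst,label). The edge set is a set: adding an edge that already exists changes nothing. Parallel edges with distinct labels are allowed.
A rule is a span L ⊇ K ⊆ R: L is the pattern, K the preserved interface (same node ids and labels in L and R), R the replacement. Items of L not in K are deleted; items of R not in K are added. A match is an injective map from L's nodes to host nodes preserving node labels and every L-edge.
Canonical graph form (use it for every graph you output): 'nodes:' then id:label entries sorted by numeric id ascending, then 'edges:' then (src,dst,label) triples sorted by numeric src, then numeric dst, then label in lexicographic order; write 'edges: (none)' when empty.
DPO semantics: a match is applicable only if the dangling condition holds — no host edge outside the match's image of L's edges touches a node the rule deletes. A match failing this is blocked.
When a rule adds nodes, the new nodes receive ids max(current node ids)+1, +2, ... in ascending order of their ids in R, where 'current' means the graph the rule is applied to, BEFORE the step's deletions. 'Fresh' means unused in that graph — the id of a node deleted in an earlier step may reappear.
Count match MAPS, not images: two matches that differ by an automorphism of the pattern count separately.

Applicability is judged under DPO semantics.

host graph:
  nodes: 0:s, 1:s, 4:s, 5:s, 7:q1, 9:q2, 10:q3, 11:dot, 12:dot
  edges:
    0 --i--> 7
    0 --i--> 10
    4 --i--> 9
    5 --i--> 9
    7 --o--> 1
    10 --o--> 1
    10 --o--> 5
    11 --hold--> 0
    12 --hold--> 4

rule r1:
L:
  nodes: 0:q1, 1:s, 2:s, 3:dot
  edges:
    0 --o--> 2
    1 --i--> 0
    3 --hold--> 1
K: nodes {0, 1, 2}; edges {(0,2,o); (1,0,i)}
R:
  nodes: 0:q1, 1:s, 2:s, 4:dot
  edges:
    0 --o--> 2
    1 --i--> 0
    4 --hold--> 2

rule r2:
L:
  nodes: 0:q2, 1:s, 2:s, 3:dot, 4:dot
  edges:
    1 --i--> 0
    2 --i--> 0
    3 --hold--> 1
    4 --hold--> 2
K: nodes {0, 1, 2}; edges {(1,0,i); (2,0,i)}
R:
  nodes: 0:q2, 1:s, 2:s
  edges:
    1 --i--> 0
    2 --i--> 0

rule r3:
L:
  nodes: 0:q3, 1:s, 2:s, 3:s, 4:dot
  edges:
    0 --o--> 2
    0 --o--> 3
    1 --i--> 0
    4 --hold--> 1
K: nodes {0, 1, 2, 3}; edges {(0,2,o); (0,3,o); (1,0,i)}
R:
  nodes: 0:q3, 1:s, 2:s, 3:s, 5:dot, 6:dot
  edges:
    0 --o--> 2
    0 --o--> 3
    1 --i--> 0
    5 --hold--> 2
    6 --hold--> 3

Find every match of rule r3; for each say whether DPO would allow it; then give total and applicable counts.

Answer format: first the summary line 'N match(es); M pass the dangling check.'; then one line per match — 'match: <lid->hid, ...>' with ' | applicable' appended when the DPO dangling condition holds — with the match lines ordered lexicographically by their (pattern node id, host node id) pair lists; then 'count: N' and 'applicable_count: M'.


2 match(es); 2 pass the dangling check.
match: 0->10, 1->0, 2->1, 3->5, 4->11 | applicable
match: 0->10, 1->0, 2->5, 3->1, 4->11 | applicable
count: 2
applicable_count: 2


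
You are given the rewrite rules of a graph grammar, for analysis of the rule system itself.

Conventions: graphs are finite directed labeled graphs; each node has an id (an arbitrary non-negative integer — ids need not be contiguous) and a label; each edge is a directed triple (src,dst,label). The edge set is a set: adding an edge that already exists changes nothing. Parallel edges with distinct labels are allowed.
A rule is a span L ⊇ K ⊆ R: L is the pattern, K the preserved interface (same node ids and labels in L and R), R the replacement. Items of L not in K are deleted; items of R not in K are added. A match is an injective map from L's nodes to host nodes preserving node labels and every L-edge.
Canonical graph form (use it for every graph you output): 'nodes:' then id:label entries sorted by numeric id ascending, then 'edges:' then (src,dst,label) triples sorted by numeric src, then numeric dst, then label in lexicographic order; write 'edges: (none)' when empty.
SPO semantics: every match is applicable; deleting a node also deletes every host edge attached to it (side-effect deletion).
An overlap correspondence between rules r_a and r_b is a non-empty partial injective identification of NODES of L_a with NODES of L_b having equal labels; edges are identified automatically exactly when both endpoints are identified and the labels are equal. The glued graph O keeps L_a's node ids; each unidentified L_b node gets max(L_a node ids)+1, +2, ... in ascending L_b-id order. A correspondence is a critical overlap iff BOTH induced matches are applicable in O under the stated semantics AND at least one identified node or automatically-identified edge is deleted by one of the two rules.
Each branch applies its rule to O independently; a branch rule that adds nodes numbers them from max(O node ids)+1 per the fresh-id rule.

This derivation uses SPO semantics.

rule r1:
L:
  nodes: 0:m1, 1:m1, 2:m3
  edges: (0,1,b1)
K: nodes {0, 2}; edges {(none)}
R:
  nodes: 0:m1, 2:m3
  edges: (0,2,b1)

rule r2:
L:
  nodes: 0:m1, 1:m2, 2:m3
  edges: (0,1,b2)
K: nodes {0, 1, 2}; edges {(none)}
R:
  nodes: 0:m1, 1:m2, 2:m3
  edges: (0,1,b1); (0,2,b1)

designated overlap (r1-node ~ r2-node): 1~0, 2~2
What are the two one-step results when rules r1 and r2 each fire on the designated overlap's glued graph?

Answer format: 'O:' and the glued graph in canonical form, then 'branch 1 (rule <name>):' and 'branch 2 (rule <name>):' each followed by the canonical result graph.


O:
nodes: 0:m1, 1:m1, 2:m3, 3:m2
edges: (0,1,b1); (1,3,b2)
branch 1 (rule r1):
nodes: 0:m1, 2:m3, 3:m2
edges: (0,2,b1)
branch 2 (rule r2):
nodes: 0:m1, 1:m1, 2:m3, 3:m2
edges: (0,1,b1); (1,2,b1); (1,3,b1)


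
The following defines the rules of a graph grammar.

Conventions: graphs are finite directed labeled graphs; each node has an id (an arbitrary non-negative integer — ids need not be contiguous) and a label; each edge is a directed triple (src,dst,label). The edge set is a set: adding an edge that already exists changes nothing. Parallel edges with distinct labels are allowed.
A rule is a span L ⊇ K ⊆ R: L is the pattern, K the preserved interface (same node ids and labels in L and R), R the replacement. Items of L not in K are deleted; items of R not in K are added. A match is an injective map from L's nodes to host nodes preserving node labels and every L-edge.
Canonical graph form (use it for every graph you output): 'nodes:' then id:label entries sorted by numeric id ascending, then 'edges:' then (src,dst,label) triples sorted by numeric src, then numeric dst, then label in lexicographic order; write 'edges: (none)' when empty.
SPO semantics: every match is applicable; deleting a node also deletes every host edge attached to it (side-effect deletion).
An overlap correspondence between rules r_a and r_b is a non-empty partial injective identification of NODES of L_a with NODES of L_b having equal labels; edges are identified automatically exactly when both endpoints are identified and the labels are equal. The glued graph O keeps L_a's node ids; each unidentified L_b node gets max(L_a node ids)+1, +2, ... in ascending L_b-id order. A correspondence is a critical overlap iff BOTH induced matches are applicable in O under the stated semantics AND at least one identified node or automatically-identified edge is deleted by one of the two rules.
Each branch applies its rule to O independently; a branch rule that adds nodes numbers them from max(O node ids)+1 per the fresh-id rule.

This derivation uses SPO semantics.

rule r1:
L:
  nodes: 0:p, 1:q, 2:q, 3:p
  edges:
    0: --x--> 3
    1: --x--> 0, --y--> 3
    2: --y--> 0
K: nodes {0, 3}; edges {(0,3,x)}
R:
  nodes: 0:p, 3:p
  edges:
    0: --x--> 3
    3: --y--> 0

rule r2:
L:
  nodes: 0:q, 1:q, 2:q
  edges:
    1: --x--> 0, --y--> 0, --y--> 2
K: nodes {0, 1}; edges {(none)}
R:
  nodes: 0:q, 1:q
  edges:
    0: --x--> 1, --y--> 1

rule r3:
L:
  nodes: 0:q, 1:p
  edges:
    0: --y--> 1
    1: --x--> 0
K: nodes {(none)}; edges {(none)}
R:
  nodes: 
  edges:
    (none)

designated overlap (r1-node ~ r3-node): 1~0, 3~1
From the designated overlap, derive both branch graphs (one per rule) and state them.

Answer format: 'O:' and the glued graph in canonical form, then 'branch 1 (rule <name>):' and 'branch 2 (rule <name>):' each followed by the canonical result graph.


O:
nodes: 0:p, 1:q, 2:q, 3:p
edges: (0,3,x); (1,0,x); (1,3,y); (2,0,y); (3,1,x)
branch 1 (rule r1):
nodes: 0:p, 3:p
edges: (0,3,x); (3,0,y)
branch 2 (rule r3):
nodes: 0:p, 2:q
edges: (2,0,y)


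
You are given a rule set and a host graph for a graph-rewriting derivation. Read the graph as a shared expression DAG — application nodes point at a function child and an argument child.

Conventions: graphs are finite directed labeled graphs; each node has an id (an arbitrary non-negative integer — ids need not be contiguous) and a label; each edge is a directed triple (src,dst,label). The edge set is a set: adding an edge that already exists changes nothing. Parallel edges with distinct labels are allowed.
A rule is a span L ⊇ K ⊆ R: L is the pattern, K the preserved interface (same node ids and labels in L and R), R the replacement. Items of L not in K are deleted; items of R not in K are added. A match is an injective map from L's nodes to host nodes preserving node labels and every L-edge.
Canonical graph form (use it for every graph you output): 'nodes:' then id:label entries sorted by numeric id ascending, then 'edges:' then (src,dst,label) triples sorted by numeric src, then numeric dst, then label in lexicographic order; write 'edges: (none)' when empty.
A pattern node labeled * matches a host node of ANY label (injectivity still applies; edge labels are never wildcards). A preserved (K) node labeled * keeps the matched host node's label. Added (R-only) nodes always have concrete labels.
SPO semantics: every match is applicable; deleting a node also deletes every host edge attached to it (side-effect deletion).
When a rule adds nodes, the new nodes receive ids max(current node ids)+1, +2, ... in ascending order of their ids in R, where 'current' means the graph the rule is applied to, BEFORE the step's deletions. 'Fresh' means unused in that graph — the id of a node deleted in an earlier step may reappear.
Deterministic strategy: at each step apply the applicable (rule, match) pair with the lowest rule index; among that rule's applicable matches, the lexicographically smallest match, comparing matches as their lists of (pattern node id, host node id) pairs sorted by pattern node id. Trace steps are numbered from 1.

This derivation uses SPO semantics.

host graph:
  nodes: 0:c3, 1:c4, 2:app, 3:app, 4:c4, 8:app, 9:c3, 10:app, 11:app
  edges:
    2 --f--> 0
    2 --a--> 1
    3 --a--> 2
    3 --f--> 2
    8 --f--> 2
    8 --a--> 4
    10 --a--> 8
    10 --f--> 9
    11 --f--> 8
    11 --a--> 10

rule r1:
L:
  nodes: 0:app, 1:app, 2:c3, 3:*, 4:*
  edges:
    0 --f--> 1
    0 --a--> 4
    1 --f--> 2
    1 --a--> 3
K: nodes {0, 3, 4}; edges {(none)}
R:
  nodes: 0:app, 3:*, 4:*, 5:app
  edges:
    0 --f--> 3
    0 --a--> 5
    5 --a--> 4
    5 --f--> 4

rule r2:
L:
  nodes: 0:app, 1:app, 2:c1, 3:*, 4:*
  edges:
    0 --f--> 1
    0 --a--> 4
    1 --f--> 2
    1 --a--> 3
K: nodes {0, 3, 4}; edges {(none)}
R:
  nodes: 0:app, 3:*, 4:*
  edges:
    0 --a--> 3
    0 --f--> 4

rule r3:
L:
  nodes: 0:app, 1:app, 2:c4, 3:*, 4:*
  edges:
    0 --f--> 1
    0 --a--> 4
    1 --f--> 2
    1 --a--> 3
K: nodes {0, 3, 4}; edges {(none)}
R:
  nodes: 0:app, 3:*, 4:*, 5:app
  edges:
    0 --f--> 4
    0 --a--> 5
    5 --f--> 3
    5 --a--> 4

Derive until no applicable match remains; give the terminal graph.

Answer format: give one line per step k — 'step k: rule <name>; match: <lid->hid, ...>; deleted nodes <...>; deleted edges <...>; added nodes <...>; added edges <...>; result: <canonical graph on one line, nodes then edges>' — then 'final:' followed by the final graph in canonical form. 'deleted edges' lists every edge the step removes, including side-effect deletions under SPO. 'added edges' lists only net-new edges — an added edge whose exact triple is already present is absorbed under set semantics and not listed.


step 1: rule r1; match: 0->8, 1->2, 2->0, 3->1, 4->4; deleted nodes 0, 2; deleted edges (2,0,f); (2,1,a); (3,2,a); (3,2,f); (8,2,f); (8,4,a); added nodes 12; added edges (8,1,f); (8,12,a); (12,4,a); (12,4,f); result: nodes: 1:c4, 3:app, 4:c4, 8:app, 9:c3, 10:app, 11:app, 12:app edges: (8,1,f); (8,12,a); (10,8,a); (10,9,f); (11,8,f); (11,10,a); (12,4,a); (12,4,f)
step 2: rule r3; match: 0->11, 1->8, 2->1, 3->12, 4->10; deleted nodes 1, 8; deleted edges (8,1,f); (8,12,a); (10,8,a); (11,8,f); (11,10,a); added nodes 13; added edges (11,10,f); (11,13,a); (13,10,a); (13,12,f); result: nodes: 3:app, 4:c4, 9:c3, 10:app, 11:app, 12:app, 13:app edges: (10,9,f); (11,10,f); (11,13,a); (12,4,a); (12,4,f); (13,10,a); (13,12,f)
final:
nodes: 3:app, 4:c4, 9:c3, 10:app, 11:app, 12:app, 13:app
edges: (10,9,f); (11,10,f); (11,13,a); (12,4,a); (12,4,f); (13,10,a); (13,12,f)


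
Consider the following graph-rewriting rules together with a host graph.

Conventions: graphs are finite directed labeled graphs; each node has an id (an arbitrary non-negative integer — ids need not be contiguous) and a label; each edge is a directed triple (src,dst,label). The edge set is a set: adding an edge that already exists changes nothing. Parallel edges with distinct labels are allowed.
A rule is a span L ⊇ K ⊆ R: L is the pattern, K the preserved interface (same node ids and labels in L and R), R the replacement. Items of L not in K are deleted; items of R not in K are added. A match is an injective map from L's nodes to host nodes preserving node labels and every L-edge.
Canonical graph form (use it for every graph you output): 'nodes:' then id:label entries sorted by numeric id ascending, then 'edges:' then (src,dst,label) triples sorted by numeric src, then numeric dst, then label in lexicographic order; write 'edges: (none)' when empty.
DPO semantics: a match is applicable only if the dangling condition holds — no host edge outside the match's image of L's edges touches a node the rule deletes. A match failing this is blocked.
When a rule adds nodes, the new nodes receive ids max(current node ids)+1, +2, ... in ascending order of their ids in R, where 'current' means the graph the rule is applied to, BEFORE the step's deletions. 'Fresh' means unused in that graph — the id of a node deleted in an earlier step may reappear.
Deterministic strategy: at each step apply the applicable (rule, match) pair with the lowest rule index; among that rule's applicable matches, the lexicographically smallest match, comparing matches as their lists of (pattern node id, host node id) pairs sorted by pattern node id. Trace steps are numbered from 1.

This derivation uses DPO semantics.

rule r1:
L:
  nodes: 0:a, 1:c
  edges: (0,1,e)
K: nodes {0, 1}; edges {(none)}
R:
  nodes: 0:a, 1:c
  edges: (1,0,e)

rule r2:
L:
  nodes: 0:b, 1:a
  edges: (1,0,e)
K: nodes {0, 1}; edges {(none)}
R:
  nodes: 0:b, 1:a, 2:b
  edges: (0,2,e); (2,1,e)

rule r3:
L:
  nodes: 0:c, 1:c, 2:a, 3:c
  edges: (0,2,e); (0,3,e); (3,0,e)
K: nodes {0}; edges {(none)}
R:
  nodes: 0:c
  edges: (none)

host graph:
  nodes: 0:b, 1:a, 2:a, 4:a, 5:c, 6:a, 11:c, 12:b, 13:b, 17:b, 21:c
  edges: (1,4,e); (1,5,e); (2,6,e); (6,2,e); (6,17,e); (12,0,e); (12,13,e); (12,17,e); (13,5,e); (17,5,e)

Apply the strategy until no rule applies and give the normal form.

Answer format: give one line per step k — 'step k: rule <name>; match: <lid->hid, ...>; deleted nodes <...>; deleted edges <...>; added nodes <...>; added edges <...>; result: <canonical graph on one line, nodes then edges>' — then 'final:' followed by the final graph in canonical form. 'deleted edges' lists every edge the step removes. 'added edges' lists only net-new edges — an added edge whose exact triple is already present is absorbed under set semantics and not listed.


step 1: rule r1; match: 0->1, 1->5; deleted nodes (none); deleted edges (1,5,e); added nodes (none); added edges (5,1,e); result: nodes: 0:b, 1:a, 2:a, 4:a, 5:c, 6:a, 11:c, 12:b, 13:b, 17:b, 21:c edges: (1,4,e); (2,6,e); (5,1,e); (6,2,e); (6,17,e); (12,0,e); (12,13,e); (12,17,e); (13,5,e); (17,5,e)
step 2: rule r2; match: 0->17, 1->6; deleted nodes (none); deleted edges (6,17,e); added nodes 22; added edges (17,22,e); (22,6,e); result: nodes: 0:b, 1:a, 2:a, 4:a, 5:c, 6:a, 11:c, 12:b, 13:b, 17:b, 21:c, 22:b edges: (1,4,e); (2,6,e); (5,1,e); (6,2,e); (12,0,e); (12,13,e); (12,17,e); (13,5,e); (17,5,e); (17,22,e); (22,6,e)
final:
nodes: 0:b, 1:a, 2:a, 4:a, 5:c, 6:a, 11:c, 12:b, 13:b, 17:b, 21:c, 22:b
edges: (1,4,e); (2,6,e); (5,1,e); (6,2,e); (12,0,e); (12,13,e); (12,17,e); (13,5,e); (17,5,e); (17,22,e); (22,6,e)


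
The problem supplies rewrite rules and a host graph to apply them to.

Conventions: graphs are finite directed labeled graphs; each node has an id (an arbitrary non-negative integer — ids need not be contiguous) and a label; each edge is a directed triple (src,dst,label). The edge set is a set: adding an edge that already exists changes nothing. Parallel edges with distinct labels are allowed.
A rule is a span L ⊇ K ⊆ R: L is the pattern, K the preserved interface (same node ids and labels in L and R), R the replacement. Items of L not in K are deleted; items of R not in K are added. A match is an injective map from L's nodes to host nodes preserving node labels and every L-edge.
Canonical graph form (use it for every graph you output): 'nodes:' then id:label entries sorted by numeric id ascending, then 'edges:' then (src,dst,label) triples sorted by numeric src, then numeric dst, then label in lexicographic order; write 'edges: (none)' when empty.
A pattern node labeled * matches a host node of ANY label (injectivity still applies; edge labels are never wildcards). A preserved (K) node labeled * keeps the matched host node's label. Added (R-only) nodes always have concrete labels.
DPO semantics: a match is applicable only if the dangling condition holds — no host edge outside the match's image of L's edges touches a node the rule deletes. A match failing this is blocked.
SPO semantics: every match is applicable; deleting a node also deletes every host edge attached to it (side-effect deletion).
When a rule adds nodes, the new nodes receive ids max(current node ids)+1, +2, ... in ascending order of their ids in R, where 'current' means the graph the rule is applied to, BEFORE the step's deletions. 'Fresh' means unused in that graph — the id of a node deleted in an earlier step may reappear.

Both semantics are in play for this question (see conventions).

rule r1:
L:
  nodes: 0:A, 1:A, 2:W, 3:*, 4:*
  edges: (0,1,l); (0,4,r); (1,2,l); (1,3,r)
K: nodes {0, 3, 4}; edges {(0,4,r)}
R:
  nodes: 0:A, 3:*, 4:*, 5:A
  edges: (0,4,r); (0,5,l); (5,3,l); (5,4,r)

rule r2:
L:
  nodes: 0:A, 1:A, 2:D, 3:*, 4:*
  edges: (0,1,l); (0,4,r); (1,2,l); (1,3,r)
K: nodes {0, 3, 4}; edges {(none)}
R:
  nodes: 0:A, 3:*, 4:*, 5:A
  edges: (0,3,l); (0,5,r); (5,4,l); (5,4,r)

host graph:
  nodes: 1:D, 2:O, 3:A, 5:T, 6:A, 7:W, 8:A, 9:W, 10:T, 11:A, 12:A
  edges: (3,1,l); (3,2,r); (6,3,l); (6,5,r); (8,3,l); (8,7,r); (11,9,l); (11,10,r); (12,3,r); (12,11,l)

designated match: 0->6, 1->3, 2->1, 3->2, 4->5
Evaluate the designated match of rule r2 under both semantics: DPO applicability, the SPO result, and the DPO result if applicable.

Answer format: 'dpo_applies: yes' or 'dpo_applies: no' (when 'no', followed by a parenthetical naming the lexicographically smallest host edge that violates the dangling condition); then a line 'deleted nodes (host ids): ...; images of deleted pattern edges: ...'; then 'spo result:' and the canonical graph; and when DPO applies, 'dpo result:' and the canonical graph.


dpo_applies: no
(the rule deletes node 3, which keeps host edge (8,3,l) outside the match image — the dangling condition fails, DPO blocks; SPO proceeds and side-deletes such edges)
deleted nodes (host ids): 1, 3; images of deleted pattern edges: (3,1,l); (3,2,r); (6,3,l); (6,5,r)
spo result:
nodes: 2:O, 5:T, 6:A, 7:W, 8:A, 9:W, 10:T, 11:A, 12:A, 13:A
edges: (6,2,l); (6,13,r); (8,7,r); (11,9,l); (11,10,r); (12,11,l); (13,5,l); (13,5,r)
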